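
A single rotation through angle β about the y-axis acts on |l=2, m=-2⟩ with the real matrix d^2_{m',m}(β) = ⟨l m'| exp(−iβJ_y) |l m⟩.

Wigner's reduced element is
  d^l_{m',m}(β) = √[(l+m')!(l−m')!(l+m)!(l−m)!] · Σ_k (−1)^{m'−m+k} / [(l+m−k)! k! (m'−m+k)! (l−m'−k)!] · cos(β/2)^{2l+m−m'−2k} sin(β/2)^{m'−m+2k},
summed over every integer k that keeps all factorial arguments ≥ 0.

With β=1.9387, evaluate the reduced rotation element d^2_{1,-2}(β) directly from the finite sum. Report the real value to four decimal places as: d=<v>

d^2_{1,-2}(β=1.9387) via Wigner's sum:
With c≡cos(β/2)=0.565836 and s≡sin(β/2)=0.824518, N=[6·1·1·24]^{1/2}=12.000000
k: max(0,(-2)−(1))=0 … min(2+(-2),2−(1))=0
  k=0: (−1)^3·12.0000/(6)·0.5658^1·0.8245^3 = -0.634338
d^2_{1,-2}(1.9387) = -0.634338

d=-0.6343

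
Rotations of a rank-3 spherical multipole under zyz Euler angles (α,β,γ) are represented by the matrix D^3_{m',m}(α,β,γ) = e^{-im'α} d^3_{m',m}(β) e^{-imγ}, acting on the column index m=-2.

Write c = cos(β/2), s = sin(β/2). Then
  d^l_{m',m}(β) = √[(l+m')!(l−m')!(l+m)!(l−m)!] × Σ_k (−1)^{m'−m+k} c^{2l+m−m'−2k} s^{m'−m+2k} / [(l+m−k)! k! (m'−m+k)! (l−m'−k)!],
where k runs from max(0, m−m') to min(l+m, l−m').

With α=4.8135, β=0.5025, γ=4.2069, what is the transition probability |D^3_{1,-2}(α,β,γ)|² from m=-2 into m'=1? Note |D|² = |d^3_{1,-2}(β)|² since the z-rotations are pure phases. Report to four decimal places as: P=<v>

First d^3_{1,-2}(β=0.5025), then the phase factors e^{-i(1)α} and e^{-i(-2)γ}:
Half-angle: c=0.968602, s=0.248615. N=√(24·2·1·120)=75.894664
Admissible k: 0..1 (factorial args all ≥0)
  k=0: (−1)^3·75.8947/(12)·0.9686^3·0.2486^3 = -0.088318
  k=1: (−1)^4·75.8947/(24)·0.9686^1·0.2486^5 = +0.002909
d^3_{1,-2}(0.5025) = -0.088318 +0.002909 = -0.085409
|D^3_{1,-2}|² = |d^3_{1,-2}(β)|² = (-0.085409)² = 0.007295 (the z-rotation phases have unit modulus)

P=0.0073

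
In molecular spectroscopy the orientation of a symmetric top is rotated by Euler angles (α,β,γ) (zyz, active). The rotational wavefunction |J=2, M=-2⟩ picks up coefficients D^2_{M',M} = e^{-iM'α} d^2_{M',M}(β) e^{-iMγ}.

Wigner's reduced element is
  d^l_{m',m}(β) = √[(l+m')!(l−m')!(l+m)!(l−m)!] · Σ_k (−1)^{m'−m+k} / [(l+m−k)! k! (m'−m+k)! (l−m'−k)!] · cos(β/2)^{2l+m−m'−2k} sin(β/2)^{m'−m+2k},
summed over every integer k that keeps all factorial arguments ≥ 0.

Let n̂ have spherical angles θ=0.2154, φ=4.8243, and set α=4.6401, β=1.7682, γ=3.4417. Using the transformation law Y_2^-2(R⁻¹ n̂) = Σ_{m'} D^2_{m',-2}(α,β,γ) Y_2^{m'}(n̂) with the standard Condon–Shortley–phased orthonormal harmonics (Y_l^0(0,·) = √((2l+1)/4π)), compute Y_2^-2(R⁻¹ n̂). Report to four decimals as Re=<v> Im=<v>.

Need the full column D^2_{m',-2} for m'=−2..2 at α=4.6401, β=1.7682, γ=3.4417.
cos(β/2)=0.633986, sin(β/2)=0.773345
d^2_{-2,-2}: single k=0 term ⇒ +0.161554;  D = -0.145073-0.071089i
d^2_{-1,-2}: single k=0 term ⇒ -0.394132;  D = -0.198541+0.340472i
d^2_{0,-2}: single k=0 term ⇒ +0.588818;  D = +0.485901+0.332576i
d^2_{1,-2}: single k=0 term ⇒ -0.586447;  D = +0.365325-0.458757i
d^2_{2,-2}: single k=0 term ⇒ +0.357678;  D = -0.262975-0.242441i
Y_2^{m'}(θ=0.2154,φ=4.8243) and Σ D·Y over m':
  (-0.1451-0.0711i)·(-0.0172+0.0039i)  (-0.1985+0.3405i)·(+0.0180+0.1603i)  (+0.4859+0.3326i)·(+0.5876+0.0000i)  (+0.3653-0.4588i)·(-0.0180+0.1603i)  (-0.2630-0.2424i)·(-0.0172-0.0039i)
Y_2^-2(R⁻¹ n̂) = +0.300648+0.242397i

Re=0.3006 Im=0.2424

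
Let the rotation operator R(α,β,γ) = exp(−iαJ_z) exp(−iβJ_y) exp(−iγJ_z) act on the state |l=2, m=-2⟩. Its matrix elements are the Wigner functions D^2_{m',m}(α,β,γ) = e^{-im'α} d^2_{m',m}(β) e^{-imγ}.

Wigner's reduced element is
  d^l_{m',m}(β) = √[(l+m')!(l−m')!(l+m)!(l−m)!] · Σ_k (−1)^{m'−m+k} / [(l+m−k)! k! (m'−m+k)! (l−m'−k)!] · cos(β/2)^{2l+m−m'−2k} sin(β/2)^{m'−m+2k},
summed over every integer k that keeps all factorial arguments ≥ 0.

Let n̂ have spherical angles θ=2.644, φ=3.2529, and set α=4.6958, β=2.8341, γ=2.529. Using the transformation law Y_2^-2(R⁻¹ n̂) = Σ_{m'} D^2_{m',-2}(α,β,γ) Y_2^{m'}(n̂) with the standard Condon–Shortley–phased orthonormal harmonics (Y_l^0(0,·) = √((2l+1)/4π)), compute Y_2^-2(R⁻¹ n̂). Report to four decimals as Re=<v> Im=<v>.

Re=0.0479 Im=0.0915

Need the full column D^2_{m',-2} for m'=−2..2 at α=4.6958, β=2.8341, γ=2.529.
cos(β/2)=0.153141, sin(β/2)=0.988204
d^2_{-2,-2}: single k=0 term ⇒ +0.000550;  D = -0.000169+0.000523i
d^2_{-1,-2}: single k=0 term ⇒ -0.007098;  D = +0.006718+0.002294i
d^2_{0,-2}: single k=0 term ⇒ +0.056099;  D = +0.019005-0.052782i
d^2_{1,-2}: single k=0 term ⇒ -0.295572;  D = -0.276395-0.104731i
d^2_{2,-2}: single k=0 term ⇒ +0.953645;  D = -0.352654+0.886045i
Y_2^{m'}(θ=2.644,φ=3.2529) and Σ D·Y over m':
  (-0.0002+0.0005i)·(+0.0858-0.0194i)  (+0.0067+0.0023i)·(+0.3220-0.0360i)  (+0.0190-0.0528i)·(+0.4152+0.0000i)  (-0.2764-0.1047i)·(-0.3220-0.0360i)  (-0.3527+0.8860i)·(+0.0858+0.0194i)
Y_2^-2(R⁻¹ n̂) = +0.047885+0.091502i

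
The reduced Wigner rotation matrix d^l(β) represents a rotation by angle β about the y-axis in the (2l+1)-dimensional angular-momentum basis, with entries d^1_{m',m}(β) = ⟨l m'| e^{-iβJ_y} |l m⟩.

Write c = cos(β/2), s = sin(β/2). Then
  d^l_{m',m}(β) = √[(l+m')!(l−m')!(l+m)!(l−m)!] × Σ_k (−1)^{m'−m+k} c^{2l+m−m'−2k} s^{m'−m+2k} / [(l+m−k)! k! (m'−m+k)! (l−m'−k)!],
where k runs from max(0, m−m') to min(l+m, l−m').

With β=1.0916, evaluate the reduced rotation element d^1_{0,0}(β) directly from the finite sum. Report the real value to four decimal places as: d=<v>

d^1_{0,0}(β=1.0916) via Wigner's sum:
Half-angle: c=0.854712, s=0.519102. N=√(1·1·1·1)=1.000000
The bounds max(0,m−m')=0 and min(l+m,l−m')=1 give 2 terms
  k=0: (−1)^0·1.0000/(1)·0.8547^2·0.5191^0 = +0.730533
  k=1: (−1)^1·1.0000/(1)·0.8547^0·0.5191^2 = -0.269467
d^1_{0,0}(1.0916) = +0.730533 -0.269467 = +0.461066

d=0.4611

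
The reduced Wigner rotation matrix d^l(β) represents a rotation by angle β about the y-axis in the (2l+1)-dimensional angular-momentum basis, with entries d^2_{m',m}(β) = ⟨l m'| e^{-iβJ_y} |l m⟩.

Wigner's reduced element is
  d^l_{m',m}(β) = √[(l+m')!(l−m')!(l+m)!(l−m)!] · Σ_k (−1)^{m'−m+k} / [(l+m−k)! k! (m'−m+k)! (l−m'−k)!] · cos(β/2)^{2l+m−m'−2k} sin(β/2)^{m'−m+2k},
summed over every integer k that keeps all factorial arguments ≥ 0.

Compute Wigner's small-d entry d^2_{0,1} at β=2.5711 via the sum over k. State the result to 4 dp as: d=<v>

d=-0.5567

d^2_{0,1}(β=2.5711) via Wigner's sum:
With c≡cos(β/2)=0.281394 and s≡sin(β/2)=0.959592, N=[2·2·6·1]^{1/2}=4.898979
The bounds max(0,m−m')=1 and min(l+m,l−m')=2 give 2 terms
  k=1: (−1)^0·4.8990/(2)·0.2814^3·0.9596^1 = +0.052373
  k=2: (−1)^1·4.8990/(2)·0.2814^1·0.9596^3 = -0.609047
d^2_{0,1}(2.5711) = +0.052373 -0.609047 = -0.556674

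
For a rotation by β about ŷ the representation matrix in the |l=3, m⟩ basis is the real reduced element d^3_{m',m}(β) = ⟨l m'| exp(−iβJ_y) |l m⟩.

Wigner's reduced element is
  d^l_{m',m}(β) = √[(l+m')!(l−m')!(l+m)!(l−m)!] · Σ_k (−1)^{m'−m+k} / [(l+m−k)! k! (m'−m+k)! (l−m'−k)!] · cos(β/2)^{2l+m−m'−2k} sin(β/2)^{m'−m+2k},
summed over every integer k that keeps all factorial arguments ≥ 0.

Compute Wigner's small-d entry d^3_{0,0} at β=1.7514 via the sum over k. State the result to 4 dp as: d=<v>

d=0.2549

d^3_{0,0}(β=1.7514) via Wigner's sum:
With c≡cos(β/2)=0.640459 and s≡sin(β/2)=0.767992, N=[6·6·6·6]^{1/2}=36.000000
The bounds max(0,m−m')=0 and min(l+m,l−m')=3 give 4 terms
  k=0: (−1)^0·36.0000/(36)·0.6405^6·0.7680^0 = +0.069016
  k=1: (−1)^1·36.0000/(4)·0.6405^4·0.7680^2 = -0.893146
  k=2: (−1)^2·36.0000/(4)·0.6405^2·0.7680^4 = +1.284259
  k=3: (−1)^3·36.0000/(36)·0.6405^0·0.7680^6 = -0.205182
d^3_{0,0}(1.7514) = +0.069016 -0.893146 +1.284259 -0.205182 = +0.254946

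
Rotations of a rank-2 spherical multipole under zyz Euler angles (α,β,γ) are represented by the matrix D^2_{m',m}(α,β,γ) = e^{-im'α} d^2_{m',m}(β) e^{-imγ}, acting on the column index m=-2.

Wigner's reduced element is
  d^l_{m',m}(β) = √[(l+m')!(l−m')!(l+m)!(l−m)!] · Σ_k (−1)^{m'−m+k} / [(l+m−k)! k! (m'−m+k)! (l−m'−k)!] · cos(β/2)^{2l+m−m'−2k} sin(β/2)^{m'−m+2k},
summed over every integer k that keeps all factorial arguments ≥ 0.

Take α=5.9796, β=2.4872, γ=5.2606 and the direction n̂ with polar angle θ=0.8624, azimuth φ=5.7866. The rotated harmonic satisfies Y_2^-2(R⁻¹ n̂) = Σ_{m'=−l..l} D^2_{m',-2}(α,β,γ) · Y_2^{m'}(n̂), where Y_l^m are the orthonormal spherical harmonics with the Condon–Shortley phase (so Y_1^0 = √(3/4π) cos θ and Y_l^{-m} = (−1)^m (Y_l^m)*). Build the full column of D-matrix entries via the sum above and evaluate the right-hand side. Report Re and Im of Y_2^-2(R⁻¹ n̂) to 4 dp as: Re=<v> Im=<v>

Need the full column D^2_{m',-2} for m'=−2..2 at α=5.9796, β=2.4872, γ=5.2606.
cos(β/2)=0.321389, sin(β/2)=0.946947
d^2_{-2,-2}: single k=0 term ⇒ +0.010669;  D = -0.009417-0.005014i
d^2_{-1,-2}: single k=0 term ⇒ -0.062871;  D = +0.044125+0.044786i
d^2_{0,-2}: single k=0 term ⇒ +0.226877;  D = -0.103633-0.201825i
d^2_{1,-2}: single k=0 term ⇒ -0.545806;  D = +0.092765+0.537866i
d^2_{2,-2}: single k=0 term ⇒ +0.804087;  D = +0.106466-0.797007i
Y_2^{m'}(θ=0.8624,φ=5.7866) and Σ D·Y over m':
  (-0.0094-0.0050i)·(+0.1216+0.1866i)  (+0.0441+0.0448i)·(+0.3356+0.1819i)  (-0.1036-0.2018i)·(+0.0851+0.0000i)  (+0.0928+0.5379i)·(-0.3356+0.1819i)  (+0.1065-0.7970i)·(+0.1216-0.1866i)
Y_2^-2(R⁻¹ n̂) = -0.267102-0.276945i

Re=-0.2671 Im=-0.2769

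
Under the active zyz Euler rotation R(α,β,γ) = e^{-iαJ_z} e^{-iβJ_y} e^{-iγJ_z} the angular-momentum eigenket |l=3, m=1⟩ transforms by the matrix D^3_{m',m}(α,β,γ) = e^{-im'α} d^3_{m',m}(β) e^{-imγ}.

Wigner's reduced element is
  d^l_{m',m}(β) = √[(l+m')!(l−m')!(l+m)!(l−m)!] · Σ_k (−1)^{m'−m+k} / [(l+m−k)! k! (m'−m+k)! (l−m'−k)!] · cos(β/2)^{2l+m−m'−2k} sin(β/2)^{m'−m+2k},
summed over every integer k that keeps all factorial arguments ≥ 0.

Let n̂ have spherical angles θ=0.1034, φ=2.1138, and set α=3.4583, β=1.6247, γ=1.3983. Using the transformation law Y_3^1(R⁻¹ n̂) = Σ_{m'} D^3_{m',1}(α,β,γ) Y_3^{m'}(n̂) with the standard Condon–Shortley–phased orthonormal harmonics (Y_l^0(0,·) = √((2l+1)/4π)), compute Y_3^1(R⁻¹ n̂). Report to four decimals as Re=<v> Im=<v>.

Need the full column D^3_{m',1} for m'=−3..3 at α=3.4583, β=1.6247, γ=1.3983.
cos(β/2)=0.687794, sin(β/2)=0.725905
d^3_{-3,1}: single k=4 term ⇒ +0.508725;  D = -0.458483+0.220443i
d^3_{-2,1}: k∈[3..4] ⇒ +0.787130 -0.438388 = +0.348741;  D = +0.251603-0.241487i
d^3_{-1,1}: k∈[2..4] ⇒ +0.707532 -1.050818 +0.146312 = -0.196974;  D = +0.092563-0.173871i
d^3_{0,1}: k∈[1..3] ⇒ +0.387047 -1.293386 +0.480230 = -0.426108;  D = -0.073138+0.419784i
d^3_{1,1}: k∈[0..2] ⇒ +0.105865 -0.943376 +0.788114 = -0.049397;  D = -0.007099-0.048885i
d^3_{2,1}: k∈[0..1] ⇒ -0.353324 +0.787130 = +0.433805;  D = -0.192944-0.388535i
d^3_{3,1}: single k=0 term ⇒ +0.456710;  D = +0.320423+0.325443i
Y_3^{m'}(θ=0.1034,φ=2.1138) and Σ D·Y over m':
  (-0.4585+0.2204i)·(+0.0005-0.0000i)  (+0.2516-0.2415i)·(-0.0050+0.0096i)  (+0.0926-0.1739i)·(-0.0680-0.1127i)  (-0.0731+0.4198i)·(+0.7226+0.0000i)  (-0.0071-0.0489i)·(+0.0680-0.1127i)  (-0.1929-0.3885i)·(-0.0050-0.0096i)  (+0.3204+0.3254i)·(-0.0005-0.0000i)
Y_3^1(R⁻¹ n̂) = -0.086784+0.309598i

Re=-0.0868 Im=0.3096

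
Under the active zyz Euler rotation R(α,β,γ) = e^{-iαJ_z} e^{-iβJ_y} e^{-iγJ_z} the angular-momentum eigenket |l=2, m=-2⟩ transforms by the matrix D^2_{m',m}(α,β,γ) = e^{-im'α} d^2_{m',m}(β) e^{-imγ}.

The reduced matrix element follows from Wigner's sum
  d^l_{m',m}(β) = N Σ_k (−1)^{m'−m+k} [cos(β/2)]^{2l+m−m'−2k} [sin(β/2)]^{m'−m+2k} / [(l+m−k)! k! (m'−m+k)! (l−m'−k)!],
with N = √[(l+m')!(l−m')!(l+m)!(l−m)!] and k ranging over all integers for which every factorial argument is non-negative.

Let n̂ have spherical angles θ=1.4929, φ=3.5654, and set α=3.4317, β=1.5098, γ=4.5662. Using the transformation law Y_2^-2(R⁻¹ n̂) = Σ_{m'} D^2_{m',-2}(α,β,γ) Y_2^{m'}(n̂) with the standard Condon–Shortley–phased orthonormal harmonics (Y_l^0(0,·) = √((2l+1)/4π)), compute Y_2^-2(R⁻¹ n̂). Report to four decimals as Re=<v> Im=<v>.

Need the full column D^2_{m',-2} for m'=−2..2 at α=3.4317, β=1.5098, γ=4.5662.
cos(β/2)=0.728340, sin(β/2)=0.685216
d^2_{-2,-2}: single k=0 term ⇒ +0.281408;  D = -0.269831-0.079886i
d^2_{-1,-2}: single k=0 term ⇒ -0.529493;  D = -0.529491+0.001202i
d^2_{0,-2}: single k=0 term ⇒ +0.610097;  D = -0.584205+0.175848i
d^2_{1,-2}: single k=0 term ⇒ -0.468648;  D = -0.391367+0.257804i
d^2_{2,-2}: single k=0 term ⇒ +0.220450;  D = -0.141715+0.168864i
Y_2^{m'}(θ=1.4929,φ=3.5654) and Σ D·Y over m':
  (-0.2698-0.0799i)·(+0.2541-0.2878i)  (-0.5295+0.0012i)·(-0.0546+0.0246i)  (-0.5842+0.1758i)·(-0.3097+0.0000i)  (-0.3914+0.2578i)·(+0.0546+0.0246i)  (-0.1417+0.1689i)·(+0.2541+0.2878i)
Y_2^-2(R⁻¹ n̂) = +0.005904-0.003647i

Re=0.0059 Im=-0.0036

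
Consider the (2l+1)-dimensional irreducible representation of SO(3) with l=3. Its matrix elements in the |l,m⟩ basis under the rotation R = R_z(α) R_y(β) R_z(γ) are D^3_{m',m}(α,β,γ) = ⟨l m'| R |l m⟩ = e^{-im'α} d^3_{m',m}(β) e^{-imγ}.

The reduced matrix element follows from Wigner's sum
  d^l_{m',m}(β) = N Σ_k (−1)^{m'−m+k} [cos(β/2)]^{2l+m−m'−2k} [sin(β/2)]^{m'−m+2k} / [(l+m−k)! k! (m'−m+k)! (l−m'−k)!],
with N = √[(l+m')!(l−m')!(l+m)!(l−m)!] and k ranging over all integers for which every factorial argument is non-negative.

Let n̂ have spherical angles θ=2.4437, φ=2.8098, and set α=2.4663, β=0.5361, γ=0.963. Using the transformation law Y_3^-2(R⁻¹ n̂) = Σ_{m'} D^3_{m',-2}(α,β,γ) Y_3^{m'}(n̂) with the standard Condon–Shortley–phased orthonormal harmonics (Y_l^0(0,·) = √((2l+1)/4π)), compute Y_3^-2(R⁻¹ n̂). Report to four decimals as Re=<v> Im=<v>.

Need the full column D^3_{m',-2} for m'=−3..3 at α=2.4663, β=0.5361, γ=0.963.
cos(β/2)=0.964289, sin(β/2)=0.264852
d^3_{-3,-2}: single k=1 term ⇒ +0.540897;  D = -0.538201+0.053934i
d^3_{-2,-2}: k∈[0..1] ⇒ +0.803977 -0.303252 = +0.500725;  D = +0.420091+0.272486i
d^3_{-1,-2}: k∈[0..1] ⇒ -0.698295 +0.105356 = -0.592939;  D = +0.186569+0.562822i
d^3_{0,-2}: k∈[0..1] ⇒ +0.332196 -0.025060 = +0.307136;  D = -0.106816+0.287963i
d^3_{1,-2}: k∈[0..1] ⇒ -0.105356 +0.003974 = -0.101382;  D = -0.086941+0.052150i
d^3_{2,-2}: k∈[0..1] ⇒ +0.022877 -0.000345 = +0.022532;  D = -0.022327-0.003032i
d^3_{3,-2}: single k=0 term ⇒ -0.003078;  D = -0.002122-0.002230i
Y_3^{m'}(θ=2.4437,φ=2.8098) and Σ D·Y over m':
  (-0.5382+0.0539i)·(-0.0602-0.0929i)  (+0.4201+0.2725i)·(-0.2547-0.1992i)  (+0.1866+0.5628i)·(-0.3800-0.1309i)  (-0.1068+0.2880i)·(+0.0185+0.0000i)  (-0.0869+0.0522i)·(+0.3800-0.1309i)  (-0.0223-0.0030i)·(-0.2547+0.1992i)  (-0.0021-0.0022i)·(+0.0602-0.0929i)
Y_3^-2(R⁻¹ n̂) = -0.034746-0.311718i

Re=-0.0347 Im=-0.3117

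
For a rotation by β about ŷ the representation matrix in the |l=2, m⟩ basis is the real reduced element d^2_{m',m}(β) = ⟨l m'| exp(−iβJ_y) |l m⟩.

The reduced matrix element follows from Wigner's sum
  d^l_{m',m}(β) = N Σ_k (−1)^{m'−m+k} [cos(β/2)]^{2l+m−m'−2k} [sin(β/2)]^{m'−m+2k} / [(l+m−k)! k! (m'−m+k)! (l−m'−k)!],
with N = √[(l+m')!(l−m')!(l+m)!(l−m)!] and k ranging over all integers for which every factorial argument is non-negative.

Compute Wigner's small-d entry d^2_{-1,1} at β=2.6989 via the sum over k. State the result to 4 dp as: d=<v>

d=-0.7683

d^2_{-1,1}(β=2.6989) via Wigner's sum:
c=cos(2.6989/2)=0.219543, s=sin(2.6989/2)=0.975603; N=√[1·6·6·1]=6.000000
The bounds max(0,m−m')=2 and min(l+m,l−m')=3 give 2 terms
  k=2: (−1)^0·6.0000/(2)·0.2195^2·0.9756^2 = +0.137628
  k=3: (−1)^1·6.0000/(6)·0.2195^0·0.9756^4 = -0.905925
d^2_{-1,1}(2.6989) = +0.137628 -0.905925 = -0.768296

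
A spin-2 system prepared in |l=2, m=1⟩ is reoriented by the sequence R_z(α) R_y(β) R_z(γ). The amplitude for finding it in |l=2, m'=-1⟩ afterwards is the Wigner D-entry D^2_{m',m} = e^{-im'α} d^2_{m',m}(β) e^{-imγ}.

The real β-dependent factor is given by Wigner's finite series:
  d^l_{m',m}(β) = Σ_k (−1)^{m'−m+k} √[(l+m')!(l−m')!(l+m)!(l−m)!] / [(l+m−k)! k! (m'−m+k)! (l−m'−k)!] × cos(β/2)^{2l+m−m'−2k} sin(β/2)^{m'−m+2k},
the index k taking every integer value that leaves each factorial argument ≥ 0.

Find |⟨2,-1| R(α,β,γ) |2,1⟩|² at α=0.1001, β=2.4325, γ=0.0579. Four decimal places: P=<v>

Split into d^2_{-1,1}(β=2.4325) × two z-phases.
With c≡cos(β/2)=0.347165 and s≡sin(β/2)=0.937804, N=[1·6·6·1]^{1/2}=6.000000
Admissible k: 2..3 (factorial args all ≥0)
  k=2: (−1)^0·6.0000/(2)·0.3472^2·0.9378^2 = +0.317993
  k=3: (−1)^1·6.0000/(6)·0.3472^0·0.9378^4 = -0.773479
d^2_{-1,1}(2.4325) = +0.317993 -0.773479 = -0.455486
|D^2_{-1,1}|² = |d^2_{-1,1}(β)|² = (-0.455486)² = 0.207468 (the z-rotation phases have unit modulus)

P=0.2075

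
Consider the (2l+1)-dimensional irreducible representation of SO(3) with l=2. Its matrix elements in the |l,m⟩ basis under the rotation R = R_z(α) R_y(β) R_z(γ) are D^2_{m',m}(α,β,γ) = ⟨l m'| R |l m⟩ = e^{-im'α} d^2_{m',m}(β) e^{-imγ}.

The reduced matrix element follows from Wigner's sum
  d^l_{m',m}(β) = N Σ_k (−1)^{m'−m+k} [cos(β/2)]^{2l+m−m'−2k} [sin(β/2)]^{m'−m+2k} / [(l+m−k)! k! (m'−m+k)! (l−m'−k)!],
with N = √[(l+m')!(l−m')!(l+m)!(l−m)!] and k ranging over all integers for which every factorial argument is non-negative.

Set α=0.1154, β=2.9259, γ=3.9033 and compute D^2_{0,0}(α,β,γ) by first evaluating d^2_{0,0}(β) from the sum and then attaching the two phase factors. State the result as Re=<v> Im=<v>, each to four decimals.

Split into d^2_{0,0}(β=2.9259) × two z-phases.
c=cos(2.9259/2)=0.107637, s=sin(2.9259/2)=0.994190; N=√[2·2·2·2]=4.000000
Admissible k: 0..2 (factorial args all ≥0)
  k=0: (−1)^0·4.0000/(4)·0.1076^4·0.9942^0 = +0.000134
  k=1: (−1)^1·4.0000/(1)·0.1076^2·0.9942^2 = -0.045806
  k=2: (−1)^2·4.0000/(4)·0.1076^0·0.9942^4 = +0.976963
d^2_{0,0}(2.9259) = +0.000134 -0.045806 +0.976963 = +0.931291
Phases: e^{-i·(0)·0.1154}=+1.000000+0.000000i, e^{-i·(0)·3.9033}=+1.000000+0.000000i ⇒ D=+0.931291+0.000000i

Re=0.9313 Im=0.0000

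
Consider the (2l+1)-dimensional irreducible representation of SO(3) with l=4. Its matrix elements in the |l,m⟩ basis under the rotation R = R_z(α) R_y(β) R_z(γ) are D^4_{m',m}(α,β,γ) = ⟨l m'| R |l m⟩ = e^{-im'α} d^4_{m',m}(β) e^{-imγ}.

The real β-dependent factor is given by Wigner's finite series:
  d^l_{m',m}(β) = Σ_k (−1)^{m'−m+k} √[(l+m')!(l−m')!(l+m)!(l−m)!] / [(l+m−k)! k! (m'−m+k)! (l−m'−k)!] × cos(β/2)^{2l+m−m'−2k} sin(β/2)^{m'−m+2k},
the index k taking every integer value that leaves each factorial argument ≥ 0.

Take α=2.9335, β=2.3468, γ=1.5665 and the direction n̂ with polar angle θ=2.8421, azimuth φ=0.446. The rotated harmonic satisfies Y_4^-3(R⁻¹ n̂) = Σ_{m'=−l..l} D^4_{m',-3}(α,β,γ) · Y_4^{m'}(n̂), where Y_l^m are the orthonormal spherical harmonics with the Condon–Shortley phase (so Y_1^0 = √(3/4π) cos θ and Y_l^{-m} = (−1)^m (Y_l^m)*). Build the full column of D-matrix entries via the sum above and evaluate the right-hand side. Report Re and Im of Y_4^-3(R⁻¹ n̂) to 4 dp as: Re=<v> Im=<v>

Re=0.2343 Im=-0.3321

Need the full column D^4_{m',-3} for m'=−4..4 at α=2.9335, β=2.3468, γ=1.5665.
cos(β/2)=0.387019, sin(β/2)=0.922072
d^4_{-4,-3}: single k=1 term ⇒ +0.003392;  D = -0.002538-0.002251i
d^4_{-3,-3}: k∈[0..1] ⇒ +0.000503 -0.020000 = -0.019496;  D = -0.011599-0.015671i
d^4_{-2,-3}: k∈[0..1] ⇒ -0.004487 +0.076408 = +0.071921;  D = -0.029921-0.065402i
d^4_{-1,-3}: k∈[0..1] ⇒ +0.022677 -0.214539 = -0.191862;  D = -0.042054-0.187196i
d^4_{0,-3}: k∈[0..1] ⇒ -0.080541 +0.457177 = +0.376635;  D = -0.004854-0.376604i
d^4_{1,-3}: k∈[0..1] ⇒ +0.214539 -0.730673 = -0.516134;  D = +0.100113-0.506331i
d^4_{2,-3}: k∈[0..1] ⇒ -0.433716 +0.820634 = +0.386918;  D = +0.151847-0.355876i
d^4_{3,-3}: k∈[0..1] ⇒ +0.644393 -0.522538 = +0.121855;  D = -0.069945+0.099781i
d^4_{4,-3}: single k=0 term ⇒ -0.620341;  D = -0.453340+0.423445i
Y_4^{m'}(θ=2.8421,φ=0.446) and Σ D·Y over m':
  (-0.0025-0.0023i)·(-0.0007-0.0033i)  (-0.0116-0.0157i)·(-0.0071+0.0299i)  (-0.0299-0.0654i)·(+0.0986-0.1222i)  (-0.0421-0.1872i)·(-0.4080+0.1951i)  (-0.0049-0.3766i)·(+0.5060+0.0000i)  (+0.1001-0.5063i)·(+0.4080+0.1951i)  (+0.1518-0.3559i)·(+0.0986+0.1222i)  (-0.0699+0.0998i)·(+0.0071+0.0299i)  (-0.4533+0.4234i)·(-0.0007+0.0033i)
Y_4^-3(R⁻¹ n̂) = +0.234327-0.332142i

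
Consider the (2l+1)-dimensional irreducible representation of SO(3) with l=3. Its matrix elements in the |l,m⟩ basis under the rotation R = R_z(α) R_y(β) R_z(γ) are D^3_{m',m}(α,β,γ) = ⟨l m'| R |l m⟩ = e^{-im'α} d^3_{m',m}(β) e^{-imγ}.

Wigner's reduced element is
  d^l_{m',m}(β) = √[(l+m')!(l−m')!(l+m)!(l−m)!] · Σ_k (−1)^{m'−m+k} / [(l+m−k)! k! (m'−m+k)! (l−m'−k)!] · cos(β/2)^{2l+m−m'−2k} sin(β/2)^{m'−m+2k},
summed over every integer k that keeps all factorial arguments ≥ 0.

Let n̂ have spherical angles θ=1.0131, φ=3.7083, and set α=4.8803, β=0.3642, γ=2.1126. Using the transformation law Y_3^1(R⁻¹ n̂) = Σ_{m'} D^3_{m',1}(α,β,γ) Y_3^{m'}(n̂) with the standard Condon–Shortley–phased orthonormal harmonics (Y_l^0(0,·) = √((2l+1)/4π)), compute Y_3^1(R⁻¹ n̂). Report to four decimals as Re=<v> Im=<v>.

Re=0.2061 Im=-0.0848

Need the full column D^3_{m',1} for m'=−3..3 at α=4.8803, β=0.3642, γ=2.1126.
cos(β/2)=0.983466, sin(β/2)=0.181095
d^3_{-3,1}: single k=4 term ⇒ +0.004029;  D = +0.004026-0.000153i
d^3_{-2,1}: k∈[3..4] ⇒ +0.035730 -0.000606 = +0.035124;  D = +0.007184+0.034381i
d^3_{-1,1}: k∈[2..4] ⇒ +0.184078 -0.008322 +0.000035 = +0.175791;  D = -0.163646+0.064206i
d^3_{0,1}: k∈[1..3] ⇒ +0.577156 -0.058710 +0.000664 = +0.519110;  D = -0.267696-0.444763i
d^3_{1,1}: k∈[0..2] ⇒ +0.904805 -0.245437 +0.006242 = +0.665609;  D = +0.504896-0.433722i
d^3_{2,1}: k∈[0..1] ⇒ -0.526869 +0.035730 = -0.491140;  D = -0.377796-0.313828i
d^3_{3,1}: single k=0 term ⇒ +0.118822;  D = -0.059582+0.102804i
Y_3^{m'}(θ=1.0131,φ=3.7083) and Σ D·Y over m':
  (+0.0040-0.0002i)·(+0.0329+0.2527i)  (+0.0072+0.0344i)·(+0.1649-0.3527i)  (-0.1636+0.0642i)·(-0.0926+0.0589i)  (-0.2677-0.4448i)·(-0.3159+0.0000i)  (+0.5049-0.4337i)·(+0.0926+0.0589i)  (-0.3778-0.3138i)·(+0.1649+0.3527i)  (-0.0596+0.1028i)·(-0.0329+0.2527i)
Y_3^1(R⁻¹ n̂) = +0.206129-0.084811i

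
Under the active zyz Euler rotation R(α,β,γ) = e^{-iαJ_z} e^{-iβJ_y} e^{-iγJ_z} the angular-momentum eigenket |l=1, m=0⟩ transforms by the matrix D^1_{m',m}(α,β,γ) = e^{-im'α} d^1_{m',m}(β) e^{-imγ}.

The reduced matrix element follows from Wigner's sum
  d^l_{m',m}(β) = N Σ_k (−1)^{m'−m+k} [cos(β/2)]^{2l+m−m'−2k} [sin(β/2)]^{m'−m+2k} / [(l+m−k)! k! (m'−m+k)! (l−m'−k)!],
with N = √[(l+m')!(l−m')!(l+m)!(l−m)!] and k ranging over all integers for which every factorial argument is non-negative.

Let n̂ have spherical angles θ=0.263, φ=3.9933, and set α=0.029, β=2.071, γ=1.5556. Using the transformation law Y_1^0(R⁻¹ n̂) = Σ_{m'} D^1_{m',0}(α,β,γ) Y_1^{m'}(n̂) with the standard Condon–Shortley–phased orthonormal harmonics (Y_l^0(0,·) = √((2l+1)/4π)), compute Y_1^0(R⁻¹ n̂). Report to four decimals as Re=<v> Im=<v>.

Need the full column D^1_{m',0} for m'=−1..1 at α=0.029, β=2.071, γ=1.5556.
cos(β/2)=0.510096, sin(β/2)=0.860118
d^1_{-1,0}: single k=1 term ⇒ +0.620476;  D = +0.620215+0.017991i
d^1_{0,0}: k∈[0..1] ⇒ +0.260198 -0.739802 = -0.479604;  D = -0.479604+0.000000i
d^1_{1,0}: single k=0 term ⇒ -0.620476;  D = -0.620215+0.017991i
Y_1^{m'}(θ=0.263,φ=3.9933) and Σ D·Y over m':
  (+0.6202+0.0180i)·(-0.0592+0.0676i)  (-0.4796+0.0000i)·(+0.4718+0.0000i)  (-0.6202+0.0180i)·(+0.0592+0.0676i)
Y_1^0(R⁻¹ n̂) = -0.302100+0.000000i

Re=-0.3021 Im=0.0000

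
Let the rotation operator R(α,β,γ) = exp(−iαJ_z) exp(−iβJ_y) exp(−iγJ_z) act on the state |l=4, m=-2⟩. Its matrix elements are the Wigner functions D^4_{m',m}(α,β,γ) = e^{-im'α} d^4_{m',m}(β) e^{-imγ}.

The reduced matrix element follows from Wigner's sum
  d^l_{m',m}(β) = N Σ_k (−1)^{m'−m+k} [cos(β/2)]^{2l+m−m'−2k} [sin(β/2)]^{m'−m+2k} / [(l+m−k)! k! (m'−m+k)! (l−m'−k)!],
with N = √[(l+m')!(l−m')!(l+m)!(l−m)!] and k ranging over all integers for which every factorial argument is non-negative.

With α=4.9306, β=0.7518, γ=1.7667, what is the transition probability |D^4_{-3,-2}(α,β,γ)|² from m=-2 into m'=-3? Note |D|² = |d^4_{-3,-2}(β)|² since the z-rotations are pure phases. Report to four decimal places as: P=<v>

P=0.1944

D^4_{-3,-2}(4.9306,0.7518,1.7667) = e^{-i·-3·4.9306}·d^4_{-3,-2}(0.7518)·e^{-i·-2·1.7667}. Compute d first:
With c≡cos(β/2)=0.930178 and s≡sin(β/2)=0.367110, N=[1·5040·2·720]^{1/2}=2693.993318
k: max(0,(-2)−(-3))=1 … min(4+(-2),4−(-3))=2
  k=1: (−1)^0·2693.9933/(720)·0.9302^7·0.3671^1 = +0.827601
  k=2: (−1)^1·2693.9933/(240)·0.9302^5·0.3671^3 = -0.386725
d^4_{-3,-2}(0.7518) = +0.827601 -0.386725 = +0.440876
|D^4_{-3,-2}|² = |d^4_{-3,-2}(β)|² = (+0.440876)² = 0.194372 (the z-rotation phases have unit modulus)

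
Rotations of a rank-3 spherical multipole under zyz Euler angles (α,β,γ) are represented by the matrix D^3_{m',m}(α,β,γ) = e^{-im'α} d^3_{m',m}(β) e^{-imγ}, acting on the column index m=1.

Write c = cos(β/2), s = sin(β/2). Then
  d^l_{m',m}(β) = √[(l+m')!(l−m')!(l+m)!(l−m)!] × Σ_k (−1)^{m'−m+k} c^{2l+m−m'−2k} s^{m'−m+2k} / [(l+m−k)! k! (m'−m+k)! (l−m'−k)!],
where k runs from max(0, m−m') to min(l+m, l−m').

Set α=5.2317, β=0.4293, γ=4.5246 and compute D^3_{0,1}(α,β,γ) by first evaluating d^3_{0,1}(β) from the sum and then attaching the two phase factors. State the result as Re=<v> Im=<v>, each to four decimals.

First d^3_{0,1}(β=0.4293), then the phase factors e^{-i(0)α} and e^{-i(1)γ}:
With c≡cos(β/2)=0.977051 and s≡sin(β/2)=0.213005, N=[6·6·24·2]^{1/2}=41.569219
k: max(0,(1)−(0))=1 … min(3+(1),3−(0))=3
  k=1: (−1)^0·41.5692/(12)·0.9771^5·0.2130^1 = +0.657003
  k=2: (−1)^1·41.5692/(4)·0.9771^3·0.2130^3 = -0.093678
  k=3: (−1)^2·41.5692/(12)·0.9771^1·0.2130^5 = +0.001484
d^3_{0,1}(0.4293) = +0.657003 -0.093678 +0.001484 = +0.564810
Attach z-rotation phases: D = e^{-i(0)(5.2317)}·(+0.564810)·e^{-i(1)(4.5246)} = -0.105443+0.554880i

Re=-0.1054 Im=0.5549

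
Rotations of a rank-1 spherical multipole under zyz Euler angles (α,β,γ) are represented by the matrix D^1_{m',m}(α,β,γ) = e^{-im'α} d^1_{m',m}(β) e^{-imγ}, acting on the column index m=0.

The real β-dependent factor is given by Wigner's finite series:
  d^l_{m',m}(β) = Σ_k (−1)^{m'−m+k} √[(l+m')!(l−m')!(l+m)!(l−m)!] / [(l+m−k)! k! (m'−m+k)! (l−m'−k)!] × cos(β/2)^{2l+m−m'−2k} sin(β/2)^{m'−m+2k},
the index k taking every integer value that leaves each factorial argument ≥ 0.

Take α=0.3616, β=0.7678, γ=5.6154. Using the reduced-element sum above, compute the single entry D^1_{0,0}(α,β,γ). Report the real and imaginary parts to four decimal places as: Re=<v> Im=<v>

D^1_{0,0}(0.3616,0.7678,5.6154) = e^{-i·0·0.3616}·d^1_{0,0}(0.7678)·e^{-i·0·5.6154}. Compute d first:
Half-angle: c=0.927211, s=0.374539. N=√(1·1·1·1)=1.000000
k: max(0,(0)−(0))=0 … min(1+(0),1−(0))=1
  k=0: (−1)^0·1.0000/(1)·0.9272^2·0.3745^0 = +0.859720
  k=1: (−1)^1·1.0000/(1)·0.9272^0·0.3745^2 = -0.140280
d^1_{0,0}(0.7678) = +0.859720 -0.140280 = +0.719440
Phases: e^{-i·(0)·0.3616}=+1.000000+0.000000i, e^{-i·(0)·5.6154}=+1.000000+0.000000i ⇒ D=+0.719440+0.000000i

Re=0.7194 Im=0.0000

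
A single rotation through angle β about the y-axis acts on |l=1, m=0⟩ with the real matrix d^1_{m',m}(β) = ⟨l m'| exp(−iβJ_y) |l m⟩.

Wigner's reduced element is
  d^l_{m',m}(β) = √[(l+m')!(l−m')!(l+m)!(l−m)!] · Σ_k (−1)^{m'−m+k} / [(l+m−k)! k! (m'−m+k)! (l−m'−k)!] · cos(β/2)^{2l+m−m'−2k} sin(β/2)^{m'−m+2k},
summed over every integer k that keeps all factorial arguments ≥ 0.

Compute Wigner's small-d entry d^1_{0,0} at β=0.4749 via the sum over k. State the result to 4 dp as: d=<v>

d^1_{0,0}(β=0.4749) via Wigner's sum:
c=cos(0.4749/2)=0.971941, s=sin(0.4749/2)=0.235225; N=√[1·1·1·1]=1.000000
k: max(0,(0)−(0))=0 … min(1+(0),1−(0))=1
  k=0: (−1)^0·1.0000/(1)·0.9719^2·0.2352^0 = +0.944669
  k=1: (−1)^1·1.0000/(1)·0.9719^0·0.2352^2 = -0.055331
d^1_{0,0}(0.4749) = +0.944669 -0.055331 = +0.889338

d=0.8893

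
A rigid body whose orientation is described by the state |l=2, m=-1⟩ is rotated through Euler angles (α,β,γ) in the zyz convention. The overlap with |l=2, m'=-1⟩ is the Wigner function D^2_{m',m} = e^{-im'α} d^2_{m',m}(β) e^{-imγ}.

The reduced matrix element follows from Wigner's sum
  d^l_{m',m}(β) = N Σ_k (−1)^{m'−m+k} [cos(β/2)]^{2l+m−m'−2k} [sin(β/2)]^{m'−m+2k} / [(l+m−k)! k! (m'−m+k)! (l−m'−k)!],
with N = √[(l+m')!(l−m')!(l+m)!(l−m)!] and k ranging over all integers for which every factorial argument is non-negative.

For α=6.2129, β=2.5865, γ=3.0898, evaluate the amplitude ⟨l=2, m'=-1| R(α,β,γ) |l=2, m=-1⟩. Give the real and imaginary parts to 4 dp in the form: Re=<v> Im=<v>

D^2_{-1,-1}(6.2129,2.5865,3.0898) = e^{-i·-1·6.2129}·d^2_{-1,-1}(2.5865)·e^{-i·-1·3.0898}. Compute d first:
c=cos(2.5865/2)=0.273997, s=sin(2.5865/2)=0.961731; N=√[1·6·1·6]=6.000000
k: max(0,(-1)−(-1))=0 … min(2+(-1),2−(-1))=1
  k=0: (−1)^0·6.0000/(6)·0.2740^4·0.9617^0 = +0.005636
  k=1: (−1)^1·6.0000/(2)·0.2740^2·0.9617^2 = -0.208314
d^2_{-1,-1}(2.5865) = +0.005636 -0.208314 = -0.202678
D = (+0.997531-0.070227i)·(-0.202678)·(-0.998659+0.051770i) = +0.201170-0.024681i

Re=0.2012 Im=-0.0247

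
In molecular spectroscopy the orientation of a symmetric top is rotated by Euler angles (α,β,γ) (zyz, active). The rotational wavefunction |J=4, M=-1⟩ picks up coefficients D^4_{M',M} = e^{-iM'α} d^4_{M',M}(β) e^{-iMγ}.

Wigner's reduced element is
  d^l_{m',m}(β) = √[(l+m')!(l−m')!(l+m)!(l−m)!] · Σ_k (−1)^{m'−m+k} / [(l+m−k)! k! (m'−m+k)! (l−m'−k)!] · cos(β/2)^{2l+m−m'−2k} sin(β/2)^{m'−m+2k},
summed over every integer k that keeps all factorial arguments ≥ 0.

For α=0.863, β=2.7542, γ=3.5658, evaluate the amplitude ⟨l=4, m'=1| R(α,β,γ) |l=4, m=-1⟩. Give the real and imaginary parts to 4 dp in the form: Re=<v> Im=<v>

Re=0.3633 Im=-0.1705

Split into d^4_{1,-1}(β=2.7542) × two z-phases.
c=cos(2.7542/2)=0.192487, s=sin(2.7542/2)=0.981299; N=√[120·6·6·120]=720.000000
k: max(0,(-1)−(1))=0 … min(4+(-1),4−(1))=3
  k=0: (−1)^2·720.0000/(72)·0.1925^6·0.9813^2 = +0.000490
  k=1: (−1)^3·720.0000/(24)·0.1925^4·0.9813^4 = -0.038189
  k=2: (−1)^4·720.0000/(48)·0.1925^2·0.9813^6 = +0.496255
  k=3: (−1)^5·720.0000/(720)·0.1925^0·0.9813^8 = -0.859830
d^4_{1,-1}(2.7542) = +0.000490 -0.038189 +0.496255 -0.859830 = -0.401273
Phases: e^{-i·(1)·0.863}=+0.650161-0.759796i, e^{-i·(-1)·3.5658}=-0.911365-0.411599i ⇒ D=+0.363259-0.170480i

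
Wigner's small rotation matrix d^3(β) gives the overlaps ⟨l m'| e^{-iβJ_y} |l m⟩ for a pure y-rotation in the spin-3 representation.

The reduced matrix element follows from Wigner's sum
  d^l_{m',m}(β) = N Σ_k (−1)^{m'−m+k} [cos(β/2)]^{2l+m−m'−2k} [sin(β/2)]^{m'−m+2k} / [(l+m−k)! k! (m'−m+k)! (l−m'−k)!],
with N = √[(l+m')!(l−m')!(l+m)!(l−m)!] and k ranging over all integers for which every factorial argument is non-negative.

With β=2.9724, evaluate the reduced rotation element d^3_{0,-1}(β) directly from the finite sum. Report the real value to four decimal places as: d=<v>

d^3_{0,-1}(β=2.9724) via Wigner's sum:
Half-angle: c=0.084495, s=0.996424. N=√(6·6·2·24)=41.569219
Admissible k: 0..2 (factorial args all ≥0)
  k=0: (−1)^1·41.5692/(12)·0.0845^5·0.9964^1 = -0.000015
  k=1: (−1)^2·41.5692/(4)·0.0845^3·0.9964^3 = +0.006202
  k=2: (−1)^3·41.5692/(12)·0.0845^1·0.9964^5 = -0.287504
d^3_{0,-1}(2.9724) = -0.000015 +0.006202 -0.287504 = -0.281317

d=-0.2813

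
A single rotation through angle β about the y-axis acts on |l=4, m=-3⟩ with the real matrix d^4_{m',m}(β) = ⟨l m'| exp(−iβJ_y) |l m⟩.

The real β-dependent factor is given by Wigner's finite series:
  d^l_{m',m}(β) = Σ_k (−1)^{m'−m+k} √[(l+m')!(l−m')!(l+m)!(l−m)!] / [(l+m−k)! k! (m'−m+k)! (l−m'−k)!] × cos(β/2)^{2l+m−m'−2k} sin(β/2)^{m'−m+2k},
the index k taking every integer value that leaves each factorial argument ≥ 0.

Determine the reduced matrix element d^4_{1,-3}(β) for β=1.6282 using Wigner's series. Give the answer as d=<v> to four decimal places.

d=0.2686

d^4_{1,-3}(β=1.6282) via Wigner's sum:
Half-angle: c=0.686523, s=0.727108. N=√(120·6·1·5040)=1904.940944
k: max(0,(-3)−(1))=0 … min(4+(-3),4−(1))=1
  k=0: (−1)^4·1904.9409/(144)·0.6865^4·0.7271^4 = +0.821363
  k=1: (−1)^5·1904.9409/(240)·0.6865^2·0.7271^6 = -0.552808
d^4_{1,-3}(1.6282) = +0.821363 -0.552808 = +0.268556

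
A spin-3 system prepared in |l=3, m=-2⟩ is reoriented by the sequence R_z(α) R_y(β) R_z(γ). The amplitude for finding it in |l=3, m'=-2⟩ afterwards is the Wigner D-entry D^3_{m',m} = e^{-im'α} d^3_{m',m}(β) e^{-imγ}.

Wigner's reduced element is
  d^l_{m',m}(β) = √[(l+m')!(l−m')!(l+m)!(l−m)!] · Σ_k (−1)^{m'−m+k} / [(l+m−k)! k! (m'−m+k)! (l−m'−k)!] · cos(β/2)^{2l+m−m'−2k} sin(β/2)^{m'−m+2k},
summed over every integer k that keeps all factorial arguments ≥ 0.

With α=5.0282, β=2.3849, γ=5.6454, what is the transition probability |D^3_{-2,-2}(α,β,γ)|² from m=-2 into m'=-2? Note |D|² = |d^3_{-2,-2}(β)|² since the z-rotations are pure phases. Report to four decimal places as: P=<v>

P=0.0061

First d^3_{-2,-2}(β=2.3849), then the phase factors e^{-i(-2)α} and e^{-i(-2)γ}:
Half-angle: c=0.369384, s=0.929277. N=√(1·120·1·120)=120.000000
The bounds max(0,m−m')=0 and min(l+m,l−m')=1 give 2 terms
  k=0: (−1)^0·120.0000/(120)·0.3694^6·0.9293^0 = +0.002540
  k=1: (−1)^1·120.0000/(24)·0.3694^4·0.9293^2 = -0.080385
d^3_{-2,-2}(2.3849) = +0.002540 -0.080385 = -0.077845
|D^3_{-2,-2}|² = |d^3_{-2,-2}(β)|² = (-0.077845)² = 0.006060 (the z-rotation phases have unit modulus)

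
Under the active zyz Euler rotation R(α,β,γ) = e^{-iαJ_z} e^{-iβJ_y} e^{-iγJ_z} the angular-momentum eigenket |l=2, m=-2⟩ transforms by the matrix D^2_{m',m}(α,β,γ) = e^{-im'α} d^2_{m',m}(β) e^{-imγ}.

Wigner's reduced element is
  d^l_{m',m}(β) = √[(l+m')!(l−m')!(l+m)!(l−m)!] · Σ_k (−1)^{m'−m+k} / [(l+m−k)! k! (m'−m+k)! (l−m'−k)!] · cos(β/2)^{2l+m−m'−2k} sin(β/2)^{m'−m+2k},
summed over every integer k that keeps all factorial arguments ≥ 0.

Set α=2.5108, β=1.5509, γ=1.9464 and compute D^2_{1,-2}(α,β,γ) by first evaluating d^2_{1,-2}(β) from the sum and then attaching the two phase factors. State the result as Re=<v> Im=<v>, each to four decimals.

First d^2_{1,-2}(β=1.5509), then the phase factors e^{-i(1)α} and e^{-i(-2)γ}:
c=cos(1.5509/2)=0.714106, s=sin(1.5509/2)=0.700037; N=√[6·1·1·24]=12.000000
k: max(0,(-2)−(1))=0 … min(2+(-2),2−(1))=0
  k=0: (−1)^3·12.0000/(6)·0.7141^1·0.7000^3 = -0.489955
d^2_{1,-2}(1.5509) = -0.489955
Attach z-rotation phases: D = e^{-i(1)(2.5108)}·(-0.489955)·e^{-i(-2)(1.9464)} = -0.091953-0.481249i

Re=-0.0920 Im=-0.4812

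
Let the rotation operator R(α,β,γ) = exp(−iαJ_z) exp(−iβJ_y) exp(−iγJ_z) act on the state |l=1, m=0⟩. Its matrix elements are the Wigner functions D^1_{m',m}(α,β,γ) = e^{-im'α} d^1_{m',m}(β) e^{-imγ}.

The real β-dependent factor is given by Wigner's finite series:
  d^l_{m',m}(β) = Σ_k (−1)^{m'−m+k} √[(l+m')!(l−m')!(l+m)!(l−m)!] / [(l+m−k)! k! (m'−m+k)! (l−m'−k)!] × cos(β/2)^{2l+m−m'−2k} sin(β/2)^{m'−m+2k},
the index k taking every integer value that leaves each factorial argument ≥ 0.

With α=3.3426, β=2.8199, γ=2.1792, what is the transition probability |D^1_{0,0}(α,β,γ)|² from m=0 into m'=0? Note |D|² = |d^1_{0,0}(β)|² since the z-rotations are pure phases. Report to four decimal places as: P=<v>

First d^1_{0,0}(β=2.8199), then the phase factors e^{-i(0)α} and e^{-i(0)γ}:
Half-angle: c=0.160154, s=0.987092. N=√(1·1·1·1)=1.000000
Admissible k: 0..1 (factorial args all ≥0)
  k=0: (−1)^0·1.0000/(1)·0.1602^2·0.9871^0 = +0.025649
  k=1: (−1)^1·1.0000/(1)·0.1602^0·0.9871^2 = -0.974351
d^1_{0,0}(2.8199) = +0.025649 -0.974351 = -0.948702
|D^1_{0,0}|² = |d^1_{0,0}(β)|² = (-0.948702)² = 0.900035 (the z-rotation phases have unit modulus)

P=0.9000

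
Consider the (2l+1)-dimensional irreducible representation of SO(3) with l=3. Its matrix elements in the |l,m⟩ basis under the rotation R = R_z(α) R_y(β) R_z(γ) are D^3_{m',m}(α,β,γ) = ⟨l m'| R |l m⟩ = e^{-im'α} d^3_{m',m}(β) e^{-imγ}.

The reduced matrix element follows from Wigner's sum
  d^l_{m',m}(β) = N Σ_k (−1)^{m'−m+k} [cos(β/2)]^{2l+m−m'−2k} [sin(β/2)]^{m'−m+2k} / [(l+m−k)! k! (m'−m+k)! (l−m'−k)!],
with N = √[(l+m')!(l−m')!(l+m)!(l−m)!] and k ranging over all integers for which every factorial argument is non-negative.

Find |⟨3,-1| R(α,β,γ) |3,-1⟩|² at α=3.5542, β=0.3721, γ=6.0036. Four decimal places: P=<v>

First d^3_{-1,-1}(β=0.3721), then the phase factors e^{-i(-1)α} and e^{-i(-1)γ}:
Half-angle: c=0.982743, s=0.184979. N=√(2·24·2·24)=48.000000
k: max(0,(-1)−(-1))=0 … min(3+(-1),3−(-1))=2
  k=0: (−1)^0·48.0000/(48)·0.9827^6·0.1850^0 = +0.900821
  k=1: (−1)^1·48.0000/(6)·0.9827^4·0.1850^2 = -0.255324
  k=2: (−1)^2·48.0000/(8)·0.9827^2·0.1850^4 = +0.006784
d^3_{-1,-1}(0.3721) = +0.900821 -0.255324 +0.006784 = +0.652282
|D^3_{-1,-1}|² = |d^3_{-1,-1}(β)|² = (+0.652282)² = 0.425471 (the z-rotation phases have unit modulus)

P=0.4255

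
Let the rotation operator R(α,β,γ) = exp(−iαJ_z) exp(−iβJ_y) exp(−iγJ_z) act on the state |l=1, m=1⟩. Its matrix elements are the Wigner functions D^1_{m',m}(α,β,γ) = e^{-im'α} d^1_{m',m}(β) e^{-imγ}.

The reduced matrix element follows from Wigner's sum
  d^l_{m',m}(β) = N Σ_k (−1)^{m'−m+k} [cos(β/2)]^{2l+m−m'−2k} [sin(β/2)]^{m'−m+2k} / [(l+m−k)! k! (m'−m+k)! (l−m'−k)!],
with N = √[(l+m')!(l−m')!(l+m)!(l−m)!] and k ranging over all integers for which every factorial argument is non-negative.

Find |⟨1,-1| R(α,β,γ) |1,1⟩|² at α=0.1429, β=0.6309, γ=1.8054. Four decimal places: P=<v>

P=0.0093

First d^1_{-1,1}(β=0.6309), then the phase factors e^{-i(-1)α} and e^{-i(1)γ}:
With c≡cos(β/2)=0.950657 and s≡sin(β/2)=0.310244, N=[1·2·2·1]^{1/2}=2.000000
The bounds max(0,m−m')=2 and min(l+m,l−m')=2 give 1 term
  k=2: (−1)^0·2.0000/(2)·0.9507^0·0.3102^2 = +0.096252
d^1_{-1,1}(0.6309) = +0.096252
|D^1_{-1,1}|² = |d^1_{-1,1}(β)|² = (+0.096252)² = 0.009264 (the z-rotation phases have unit modulus)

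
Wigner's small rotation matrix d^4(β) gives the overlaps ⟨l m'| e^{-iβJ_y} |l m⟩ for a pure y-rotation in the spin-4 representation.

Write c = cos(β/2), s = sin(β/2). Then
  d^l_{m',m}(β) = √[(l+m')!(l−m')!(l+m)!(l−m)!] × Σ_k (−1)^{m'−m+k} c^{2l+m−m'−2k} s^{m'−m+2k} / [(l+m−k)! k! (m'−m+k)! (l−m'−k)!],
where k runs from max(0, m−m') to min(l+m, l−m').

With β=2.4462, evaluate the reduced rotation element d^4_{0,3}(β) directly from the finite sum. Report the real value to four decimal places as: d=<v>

d=-0.2986

d^4_{0,3}(β=2.4462) via Wigner's sum:
Half-angle: c=0.340733, s=0.940160. N=√(24·24·5040·1)=1703.830978
k∈{3,4} keeps every argument non-negative
  k=3: (−1)^0·1703.8310/(144)·0.3407^5·0.9402^3 = +0.045159
  k=4: (−1)^1·1703.8310/(144)·0.3407^3·0.9402^5 = -0.343808
d^4_{0,3}(2.4462) = +0.045159 -0.343808 = -0.298649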